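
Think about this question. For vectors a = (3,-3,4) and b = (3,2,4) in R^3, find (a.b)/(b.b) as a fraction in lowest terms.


Projection coefficient = (a . b) / (b . b)
a . b = 3*3 + (-3)*2 + 4*4
= 9 + (-6) + 16 = 19
b . b = 3^2 + 2^2 + 4^2
= 9 + 4 + 16 = 29
Coefficient = 19/29
In lowest terms: 19/29


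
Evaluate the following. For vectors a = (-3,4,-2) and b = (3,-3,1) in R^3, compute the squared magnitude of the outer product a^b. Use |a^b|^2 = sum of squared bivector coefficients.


a wedge b = (a1*b2 - a2*b1)*e12 + (a1*b3 - a3*b1)*e13 + (a2*b3 - a3*b2)*e23
e12 coeff: (-3)*(-3) - 4*3 = 9 - 12 = -3
e13 coeff: (-3)*1 - (-2)*3 = -3 - (-6) = 3
e23 coeff: 4*1 - (-2)*(-3) = 4 - 6 = -2
|a wedge b|^2 = (-3)^2 + 3^2 + (-2)^2
= 9 + 9 + 4
= 22


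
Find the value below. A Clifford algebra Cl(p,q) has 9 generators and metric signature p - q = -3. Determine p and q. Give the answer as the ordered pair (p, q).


We need p + q = 9 and p - q = -3.
Adding: 2p = 9 + (-3) = 6, so p = 3.
Then q = 9 - 3 = 6.
(p, q) = (3, 6)


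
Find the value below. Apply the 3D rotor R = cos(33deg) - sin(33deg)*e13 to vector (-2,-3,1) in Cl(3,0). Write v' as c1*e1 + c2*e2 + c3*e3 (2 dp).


Rotor R = cos(33deg) - sin(33deg)*e13
Rotation angle theta = 2 * 33 = 66 degrees in the e13 plane (e1 -> e3).
The component perpendicular to the plane (e2) is invariant: v'_2 = v2 = -3.00
cos(66deg) = 0.4067, sin(66deg) = 0.9135
v'_1 = v1*cos(theta) - v3*sin(theta) = -2*0.4067 - 1*0.9135 = -1.73
v'_3 = v1*sin(theta) + v3*cos(theta) = -2*0.9135 + 1*0.4067 = -1.42
v' = -1.73*e1 - 3.00*e2 - 1.42*e3


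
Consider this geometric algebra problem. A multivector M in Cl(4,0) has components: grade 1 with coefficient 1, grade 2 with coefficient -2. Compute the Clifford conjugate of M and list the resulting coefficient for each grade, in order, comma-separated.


Clifford conjugate sign for grade k: (-1)^(k(k+1)/2)
Grade 1: (-1)^(1*2/2) = (-1)^1 = -1, coeff 1 -> -1
Grade 2: (-1)^(2*3/2) = (-1)^3 = -1, coeff -2 -> 2
Conjugated coefficients: -1, 2


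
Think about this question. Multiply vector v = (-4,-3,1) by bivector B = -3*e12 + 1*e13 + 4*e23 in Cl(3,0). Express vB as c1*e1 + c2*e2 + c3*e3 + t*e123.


vB has grade-1 (vector) and grade-3 (trivector) parts: vB = (v _| B) + (v ^ B).
Vector part <vB>_1:
  e1: -v2*b12 - v3*b13 = -(-3)*(-3) - (1)*(1) = -10
  e2: v1*b12 - v3*b23 = (-4)*(-3) - (1)*(4) = 8
  e3: v1*b13 + v2*b23 = (-4)*(1) + (-3)*(4) = -16
Trivector part <vB>_3:
  e123: v1*b23 - v2*b13 + v3*b12 = (-4)*(4) - (-3)*(1) + (1)*(-3) = -16
vB = -10*e1 + 8*e2 - 16*e3 - 16*e123


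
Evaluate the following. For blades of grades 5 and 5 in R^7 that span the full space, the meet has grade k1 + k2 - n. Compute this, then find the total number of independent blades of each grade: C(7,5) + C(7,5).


Meet grade = grade(A) + grade(B) - n
= 5 + 5 - 7 = 3
C(7,5) = 21
C(7,5) = 21
dim_A + dim_B = 21 + 21 = 42


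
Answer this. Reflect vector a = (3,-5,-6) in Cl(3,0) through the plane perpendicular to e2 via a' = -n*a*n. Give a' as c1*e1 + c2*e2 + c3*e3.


Reflection formula: a' = -n*a*n, with n = e2 (unit vector, n^2 = 1).
For reflection through hyperplane perp to e2:
The component along e2 flips sign, others stay.
a = (3, -5, -6)
a' = (3, 5, -6)
a' = 3*e1 + 5*e2 - 6*e3


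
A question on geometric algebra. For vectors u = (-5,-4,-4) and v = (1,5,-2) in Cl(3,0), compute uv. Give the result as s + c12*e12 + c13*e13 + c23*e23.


In Cl(3,0): e_i^2 = 1, e_ie_j = -e_je_i for i != j.
Scalar part = u . v = (-5)*1 + (-4)*5 + (-4)*(-2)
= -5 + (-20) + 8 = -17
e12 coeff = (-5)*5 - (-4)*1 = -25 - (-4) = -21
e13 coeff = (-5)*(-2) - (-4)*1 = 10 - (-4) = 14
e23 coeff = (-4)*(-2) - (-4)*5 = 8 - (-20) = 28
uv = -17 - 21*e12 + 14*e13 + 28*e23


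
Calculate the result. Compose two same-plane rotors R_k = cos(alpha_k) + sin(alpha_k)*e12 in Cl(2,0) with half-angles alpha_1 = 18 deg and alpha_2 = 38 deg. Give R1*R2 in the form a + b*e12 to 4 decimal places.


Same-plane rotors commute and their half-angles add:
R1*R2 = cos(a1 + a2) + sin(a1 + a2)*e12.
a1 + a2 = 18 + 38 = 56 deg
cos(56 deg) = 0.5592
sin(56 deg) = 0.8290
R1*R2 = 0.5592 + 0.8290*e12


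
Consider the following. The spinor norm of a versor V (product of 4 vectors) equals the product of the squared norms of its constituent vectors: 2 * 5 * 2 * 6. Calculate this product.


Spinor norm N(V) = |v1|^2 * |v2|^2 * ... * |v4|^2
= 2 * 5 * 2 * 6
Running product: 2, 10, 20, 120
N(V) = 120


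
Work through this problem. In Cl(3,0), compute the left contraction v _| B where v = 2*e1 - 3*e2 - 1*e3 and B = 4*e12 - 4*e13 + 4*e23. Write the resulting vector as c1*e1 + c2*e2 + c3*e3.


Left contraction v _| B = <vB>_1 (grade-1 part of the geometric product vB).
Using e1_|e12 = e2, e2_|e12 = -e1, e1_|e13 = e3, e3_|e13 = -e1, e2_|e23 = e3, e3_|e23 = -e2:
e1 coeff: -v2*b12 - v3*b13 = -(-3)*(4) - (-1)*(-4) = 8
e2 coeff: v1*b12 - v3*b23 = (2)*(4) - (-1)*(4) = 12
e3 coeff: v1*b13 + v2*b23 = (2)*(-4) + (-3)*(4) = -20
v _| B = 8*e1 + 12*e2 - 20*e3


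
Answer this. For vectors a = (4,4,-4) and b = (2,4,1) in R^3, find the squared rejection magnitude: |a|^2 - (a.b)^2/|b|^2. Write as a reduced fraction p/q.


|a|^2 = 4^2 + 4^2 + (-4)^2 = 48
|b|^2 = 2^2 + 4^2 + 1^2 = 21
a . b = 4*2 + 4*4 + (-4)*1 = 20
(a.b)^2 = 20^2 = 400
|rej|^2 = 48 - 400/21
= (1008 - 400)/21
= 608/21
In lowest terms: 608/21


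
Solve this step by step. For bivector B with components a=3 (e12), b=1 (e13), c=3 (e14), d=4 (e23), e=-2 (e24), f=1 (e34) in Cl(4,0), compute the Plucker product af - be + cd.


Plucker relation: af - be + cd
a*f = 3*1 = 3
b*e = 1*(-2) = -2
c*d = 3*4 = 12
af - be + cd = 3 - (-2) + 12
= 17


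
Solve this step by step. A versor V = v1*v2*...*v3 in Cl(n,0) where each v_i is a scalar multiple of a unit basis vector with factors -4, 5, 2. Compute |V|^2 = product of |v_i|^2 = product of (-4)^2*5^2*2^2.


Each vector v_i has |v_i|^2 = s_i^2
Squared scales: (-4)^2 = 16, 5^2 = 25, 2^2 = 4
|V|^2 = 16 * 25 * 4
= 1600


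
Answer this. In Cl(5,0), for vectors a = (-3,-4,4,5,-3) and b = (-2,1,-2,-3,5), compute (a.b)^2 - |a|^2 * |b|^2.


a . b = (-3)*(-2) + (-4)*1 + 4*(-2) + 5*(-3) + (-3)*5
= 6 + (-4) + (-8) + (-15) + (-15) = -36
|a|^2 = (-3)^2 + (-4)^2 + 4^2 + 5^2 + (-3)^2 = 75
|b|^2 = (-2)^2 + 1^2 + (-2)^2 + (-3)^2 + 5^2 = 43
(a.b)^2 = (-36)^2 = 1296
|a|^2 * |b|^2 = 75 * 43 = 3225
Result = 1296 - 3225 = -1929


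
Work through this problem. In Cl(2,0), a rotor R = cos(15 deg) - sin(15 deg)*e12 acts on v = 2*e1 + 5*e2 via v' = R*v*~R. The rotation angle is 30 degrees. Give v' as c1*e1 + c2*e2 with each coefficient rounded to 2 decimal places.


Rotor R = cos(15deg) - sin(15deg)*e12
Rotation angle theta = 2 * 15 = 30 degrees
v' = R*v*~R rotates v by theta.
cos(30deg) = 0.8660, sin(30deg) = 0.5000
v'_1 = 2*cos(30deg) - 5*sin(30deg)
= 2*0.8660 - 5*0.5000
= -0.77
v'_2 = 2*sin(30deg) + 5*cos(30deg)
= 2*0.5000 + 5*0.8660
= 5.33
v' = -0.77*e1 + 5.33*e2


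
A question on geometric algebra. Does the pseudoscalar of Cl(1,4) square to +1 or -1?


The pseudoscalar I = e1...e_n (product of all n generators) of Cl(p,q) satisfies I^2 = (-1)^(q + n(n-1)/2).
p = 1, q = 4, n = p + q = 5
n(n-1)/2 = 5 * 4 / 2 = 10
Exponent = q + n(n-1)/2 = 4 + 10 = 14
I^2 = (-1)^14 = +1


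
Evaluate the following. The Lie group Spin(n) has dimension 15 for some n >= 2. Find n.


dim Spin(n) = dim so(n) = n(n-1)/2.
Solve n(n-1)/2 = 15, i.e. n^2 - n - 30 = 0.
Discriminant = 1 + 8*15 = 121
n = (1 + sqrt(121))/2 = (1 + 11)/2 = 6


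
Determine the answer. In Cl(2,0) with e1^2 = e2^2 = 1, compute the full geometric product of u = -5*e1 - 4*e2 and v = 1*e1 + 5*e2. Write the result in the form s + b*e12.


Expand: (-5*e1 - 4*e2)(1*e1 + 5*e2)
= (-5)*1*e1e1 + (-5)*5*e1e2 + (-4)*1*e2e1 + (-4)*5*e2e2
Using e1^2 = e2^2 = 1, e2e1 = -e1e2:
Scalar part s = (-5)*1 + (-4)*5 = -5 + (-20) = -25
Bivector part b = (-5)*5 - (-4)*1 = -25 - (-4) = -21
uv = -25 - 21*e12


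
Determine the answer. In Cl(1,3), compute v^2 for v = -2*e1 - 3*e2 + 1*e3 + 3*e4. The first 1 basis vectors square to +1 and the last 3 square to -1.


v^2 = sum of c_i^2 * e_i^2
Positive signature terms (e_i^2 = +1): (-2)^2 = 4
Negative signature terms (e_j^2 = -1): (-3)^2 + 1^2 + 3^2 = 19
v^2 = 4 - 19 = -15


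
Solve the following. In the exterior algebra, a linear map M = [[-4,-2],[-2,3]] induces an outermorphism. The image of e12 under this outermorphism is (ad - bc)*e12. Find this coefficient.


The outermorphism of a linear map f sends e1^e2 to f(e1)^f(e2).
f(e1) = -4*e1 - 2*e2
f(e2) = -2*e1 + 3*e2
f(e1) ^ f(e2) = (-4*e1 - 2*e2) ^ (-2*e1 + 3*e2)
= (-4)*3*e12 + (-2)*(-2)*e21
= (-12 - 4)*e12
= -16*e12
Coefficient = -16


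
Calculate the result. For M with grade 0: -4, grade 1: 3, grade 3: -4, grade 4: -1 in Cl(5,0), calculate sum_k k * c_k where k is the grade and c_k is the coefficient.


Grade-weighted sum = sum of grade_k * coefficient_k
0*(-4) = 0
1*3 = 3
3*(-4) = -12
4*(-1) = -4
Total = 0 + 3 + (-12) + (-4) = -13


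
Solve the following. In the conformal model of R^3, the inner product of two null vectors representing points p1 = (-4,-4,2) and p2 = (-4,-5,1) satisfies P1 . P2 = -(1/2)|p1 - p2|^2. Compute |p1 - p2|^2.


p1 - p2 = (0, 1, 1)
|p1 - p2|^2 = 0^2 + 1^2 + 1^2
= 0 + 1 + 1
= 2


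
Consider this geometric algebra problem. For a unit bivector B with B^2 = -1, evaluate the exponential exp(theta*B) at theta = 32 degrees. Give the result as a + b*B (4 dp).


For a unit bivector B with B^2 = -1, the exponential series gives
e^(theta*B) = cos(theta) + sin(theta)*B (the GA analogue of Euler's formula).
theta = 32 degrees = 0.558505 rad
cos(32 deg) = 0.8480
sin(32 deg) = 0.5299
exp(theta*B) = 0.8480 + 0.5299*B


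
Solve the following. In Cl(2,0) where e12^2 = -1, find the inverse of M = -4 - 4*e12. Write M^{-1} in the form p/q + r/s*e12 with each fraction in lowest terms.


M = -4 - 4*e12, where e12^2 = -1.
Since M commutes with its reverse ~M = a - b*e12, M * ~M = a^2 - b^2*e12^2 = a^2 + b^2.
So M^{-1} = ~M / (a^2 + b^2) = (a - b*e12)/(a^2 + b^2).
a^2 + b^2 = 16 + 16 = 32
Scalar part = -4/32 = -1/8
Bivector coeff = 4/32 = 1/8
M^{-1} = -1/8 + 1/8*e12


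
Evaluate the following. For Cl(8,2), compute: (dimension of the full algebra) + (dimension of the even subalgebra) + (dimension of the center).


n = 8 + 2 = 10
Total dim = 2^10 = 1024
Even subalgebra dim = 2^9 = 512
n is even, so center dim = 1
Sum = 1024 + 512 + 1 = 1537


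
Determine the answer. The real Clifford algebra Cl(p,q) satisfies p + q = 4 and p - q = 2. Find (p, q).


We need p + q = 4 and p - q = 2.
Adding: 2p = 4 + 2 = 6, so p = 3.
Then q = 4 - 3 = 1.
(p, q) = (3, 1)


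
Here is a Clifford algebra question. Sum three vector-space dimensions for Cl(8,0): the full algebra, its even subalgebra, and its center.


n = 8 + 0 = 8
Total dim = 2^8 = 256
Even subalgebra dim = 2^7 = 128
n is even, so center dim = 1
Sum = 256 + 128 + 1 = 385


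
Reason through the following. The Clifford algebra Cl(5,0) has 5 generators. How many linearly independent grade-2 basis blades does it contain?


Number of grade-k basis blades in Cl(p,q) with n = p + q is C(n, k).
n = 5 + 0 = 5
C(5, 2) = 5! / (2! * 3!)
= 120 / (2 * 6)
= 10


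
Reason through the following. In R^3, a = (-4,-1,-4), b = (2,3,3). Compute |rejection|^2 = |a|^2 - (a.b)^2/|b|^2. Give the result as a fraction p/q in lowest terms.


|a|^2 = (-4)^2 + (-1)^2 + (-4)^2 = 33
|b|^2 = 2^2 + 3^2 + 3^2 = 22
a . b = (-4)*2 + (-1)*3 + (-4)*3 = -23
(a.b)^2 = (-23)^2 = 529
|rej|^2 = 33 - 529/22
= (726 - 529)/22
= 197/22
In lowest terms: 197/22


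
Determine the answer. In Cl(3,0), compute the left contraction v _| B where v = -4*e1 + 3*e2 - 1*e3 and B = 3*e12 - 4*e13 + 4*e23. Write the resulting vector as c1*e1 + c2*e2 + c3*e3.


Left contraction v _| B = <vB>_1 (grade-1 part of the geometric product vB).
Using e1_|e12 = e2, e2_|e12 = -e1, e1_|e13 = e3, e3_|e13 = -e1, e2_|e23 = e3, e3_|e23 = -e2:
e1 coeff: -v2*b12 - v3*b13 = -(3)*(3) - (-1)*(-4) = -13
e2 coeff: v1*b12 - v3*b23 = (-4)*(3) - (-1)*(4) = -8
e3 coeff: v1*b13 + v2*b23 = (-4)*(-4) + (3)*(4) = 28
v _| B = -13*e1 - 8*e2 + 28*e3


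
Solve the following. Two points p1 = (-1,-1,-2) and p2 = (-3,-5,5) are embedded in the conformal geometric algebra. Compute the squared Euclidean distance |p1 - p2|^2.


p1 - p2 = (2, 4, -7)
|p1 - p2|^2 = 2^2 + 4^2 + (-7)^2
= 4 + 16 + 49
= 69


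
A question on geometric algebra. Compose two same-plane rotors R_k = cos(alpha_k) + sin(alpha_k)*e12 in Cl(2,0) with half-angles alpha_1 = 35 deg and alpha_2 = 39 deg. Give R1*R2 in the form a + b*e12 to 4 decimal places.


Same-plane rotors commute and their half-angles add:
R1*R2 = cos(a1 + a2) + sin(a1 + a2)*e12.
a1 + a2 = 35 + 39 = 74 deg
cos(74 deg) = 0.2756
sin(74 deg) = 0.9613
R1*R2 = 0.2756 + 0.9613*e12


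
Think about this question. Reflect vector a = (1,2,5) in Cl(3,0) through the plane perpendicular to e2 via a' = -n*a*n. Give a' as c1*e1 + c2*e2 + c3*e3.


Reflection formula: a' = -n*a*n, with n = e2 (unit vector, n^2 = 1).
For reflection through hyperplane perp to e2:
The component along e2 flips sign, others stay.
a = (1, 2, 5)
a' = (1, -2, 5)
a' = 1*e1 - 2*e2 + 5*e3


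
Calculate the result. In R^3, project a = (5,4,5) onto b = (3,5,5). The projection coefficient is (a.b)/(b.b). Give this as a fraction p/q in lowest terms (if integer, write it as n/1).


Projection coefficient = (a . b) / (b . b)
a . b = 5*3 + 4*5 + 5*5
= 15 + 20 + 25 = 60
b . b = 3^2 + 5^2 + 5^2
= 9 + 25 + 25 = 59
Coefficient = 60/59
In lowest terms: 60/59


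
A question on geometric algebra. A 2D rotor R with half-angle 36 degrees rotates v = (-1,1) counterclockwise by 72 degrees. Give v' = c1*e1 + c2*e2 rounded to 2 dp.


Rotor R = cos(36deg) - sin(36deg)*e12
Rotation angle theta = 2 * 36 = 72 degrees
v' = R*v*~R rotates v by theta.
cos(72deg) = 0.3090, sin(72deg) = 0.9511
v'_1 = -1*cos(72deg) - 1*sin(72deg)
= -1*0.3090 - 1*0.9511
= -1.26
v'_2 = -1*sin(72deg) + 1*cos(72deg)
= -1*0.9511 + 1*0.3090
= -0.64
v' = -1.26*e1 - 0.64*e2


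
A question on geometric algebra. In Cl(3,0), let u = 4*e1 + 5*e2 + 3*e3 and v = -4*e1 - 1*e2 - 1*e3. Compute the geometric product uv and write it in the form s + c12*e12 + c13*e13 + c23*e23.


In Cl(3,0): e_i^2 = 1, e_ie_j = -e_je_i for i != j.
Scalar part = u . v = 4*(-4) + 5*(-1) + 3*(-1)
= -16 + (-5) + (-3) = -24
e12 coeff = 4*(-1) - 5*(-4) = -4 - (-20) = 16
e13 coeff = 4*(-1) - 3*(-4) = -4 - (-12) = 8
e23 coeff = 5*(-1) - 3*(-1) = -5 - (-3) = -2
uv = -24 + 16*e12 + 8*e13 - 2*e23


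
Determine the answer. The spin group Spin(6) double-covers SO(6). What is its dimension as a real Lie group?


Spin(n) double-covers SO(n); both have Lie algebra so(n) of dimension n(n-1)/2.
n = 6
n(n-1) = 6 * 5 = 30
dim Spin(6) = 30/2 = 15


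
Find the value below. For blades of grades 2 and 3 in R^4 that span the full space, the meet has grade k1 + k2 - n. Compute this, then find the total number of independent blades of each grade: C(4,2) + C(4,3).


Meet grade = grade(A) + grade(B) - n
= 2 + 3 - 4 = 1
C(4,2) = 6
C(4,3) = 4
dim_A + dim_B = 6 + 4 = 10


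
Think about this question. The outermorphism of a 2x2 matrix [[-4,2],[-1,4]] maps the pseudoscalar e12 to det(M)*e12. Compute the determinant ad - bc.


The outermorphism of a linear map f sends e1^e2 to f(e1)^f(e2).
f(e1) = -4*e1 - 1*e2
f(e2) = 2*e1 + 4*e2
f(e1) ^ f(e2) = (-4*e1 - 1*e2) ^ (2*e1 + 4*e2)
= (-4)*4*e12 + (-1)*2*e21
= (-16 - (-2))*e12
= -14*e12
Coefficient = -14


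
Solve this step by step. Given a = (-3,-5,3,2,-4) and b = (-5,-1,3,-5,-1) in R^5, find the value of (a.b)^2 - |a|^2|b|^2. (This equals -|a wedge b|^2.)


a . b = (-3)*(-5) + (-5)*(-1) + 3*3 + 2*(-5) + (-4)*(-1)
= 15 + 5 + 9 + (-10) + 4 = 23
|a|^2 = (-3)^2 + (-5)^2 + 3^2 + 2^2 + (-4)^2 = 63
|b|^2 = (-5)^2 + (-1)^2 + 3^2 + (-5)^2 + (-1)^2 = 61
(a.b)^2 = 23^2 = 529
|a|^2 * |b|^2 = 63 * 61 = 3843
Result = 529 - 3843 = -3314


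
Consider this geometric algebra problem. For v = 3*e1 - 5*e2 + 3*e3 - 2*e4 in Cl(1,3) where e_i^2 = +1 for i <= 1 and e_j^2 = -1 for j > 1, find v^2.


v^2 = sum of c_i^2 * e_i^2
Positive signature terms (e_i^2 = +1): 3^2 = 9
Negative signature terms (e_j^2 = -1): (-5)^2 + 3^2 + (-2)^2 = 38
v^2 = 9 - 38 = -29


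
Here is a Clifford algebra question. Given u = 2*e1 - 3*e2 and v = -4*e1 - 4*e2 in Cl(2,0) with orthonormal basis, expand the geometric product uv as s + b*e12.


Expand: (2*e1 - 3*e2)(-4*e1 - 4*e2)
= 2*(-4)*e1e1 + 2*(-4)*e1e2 + (-3)*(-4)*e2e1 + (-3)*(-4)*e2e2
Using e1^2 = e2^2 = 1, e2e1 = -e1e2:
Scalar part s = 2*(-4) + (-3)*(-4) = -8 + 12 = 4
Bivector part b = 2*(-4) - (-3)*(-4) = -8 - 12 = -20
uv = 4 - 20*e12


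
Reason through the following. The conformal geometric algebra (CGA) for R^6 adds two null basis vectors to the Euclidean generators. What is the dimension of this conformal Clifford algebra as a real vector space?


The conformal model of R^6 uses Cl(7,1): the 6 Euclidean generators plus two extra orthogonal generators e+ (e+^2 = +1) and e- (e-^2 = -1), from which the null vectors e0, einf are built.
Number of generators m = 6 + 2 = 8.
dim Cl(p,q) = 2^m = 2^8 = 256


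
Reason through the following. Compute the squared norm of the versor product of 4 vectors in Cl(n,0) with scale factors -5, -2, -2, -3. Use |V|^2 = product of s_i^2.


Each vector v_i has |v_i|^2 = s_i^2
Squared scales: (-5)^2 = 25, (-2)^2 = 4, (-2)^2 = 4, (-3)^2 = 9
|V|^2 = 25 * 4 * 4 * 9
= 3600


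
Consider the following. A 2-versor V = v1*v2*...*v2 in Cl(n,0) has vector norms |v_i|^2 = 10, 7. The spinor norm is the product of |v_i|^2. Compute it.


Spinor norm N(V) = |v1|^2 * |v2|^2 * ... * |v2|^2
= 10 * 7
Running product: 10, 70
N(V) = 70


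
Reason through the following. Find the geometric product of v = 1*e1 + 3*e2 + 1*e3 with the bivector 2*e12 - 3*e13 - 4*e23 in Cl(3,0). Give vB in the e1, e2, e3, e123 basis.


vB has grade-1 (vector) and grade-3 (trivector) parts: vB = (v _| B) + (v ^ B).
Vector part <vB>_1:
  e1: -v2*b12 - v3*b13 = -(3)*(2) - (1)*(-3) = -3
  e2: v1*b12 - v3*b23 = (1)*(2) - (1)*(-4) = 6
  e3: v1*b13 + v2*b23 = (1)*(-3) + (3)*(-4) = -15
Trivector part <vB>_3:
  e123: v1*b23 - v2*b13 + v3*b12 = (1)*(-4) - (3)*(-3) + (1)*(2) = 7
vB = -3*e1 + 6*e2 - 15*e3 + 7*e123


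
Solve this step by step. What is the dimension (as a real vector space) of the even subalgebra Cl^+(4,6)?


Even subalgebra dimension = 2^(n-1)
n = 4 + 6 = 10
2^(10 - 1) = 2^9 = 512
Verification: sum of C(10,k) for even k = 1 + 45 + 210 + 210 + 45 + 1 = 512
Result = 512


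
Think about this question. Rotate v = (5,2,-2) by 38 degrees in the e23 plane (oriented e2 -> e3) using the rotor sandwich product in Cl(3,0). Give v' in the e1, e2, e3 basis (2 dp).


Rotor R = cos(19deg) - sin(19deg)*e23
Rotation angle theta = 2 * 19 = 38 degrees in the e23 plane (e2 -> e3).
The component perpendicular to the plane (e1) is invariant: v'_1 = v1 = 5.00
cos(38deg) = 0.7880, sin(38deg) = 0.6157
v'_2 = v2*cos(theta) - v3*sin(theta) = 2*0.7880 - (-2)*0.6157 = 2.81
v'_3 = v2*sin(theta) + v3*cos(theta) = 2*0.6157 + (-2)*0.7880 = -0.34
v' = 5.00*e1 + 2.81*e2 - 0.34*e3


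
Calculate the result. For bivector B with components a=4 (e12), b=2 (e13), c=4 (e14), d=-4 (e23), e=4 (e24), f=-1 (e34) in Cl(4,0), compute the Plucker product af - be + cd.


Plucker relation: af - be + cd
a*f = 4*(-1) = -4
b*e = 2*4 = 8
c*d = 4*(-4) = -16
af - be + cd = -4 - 8 + (-16)
= -28


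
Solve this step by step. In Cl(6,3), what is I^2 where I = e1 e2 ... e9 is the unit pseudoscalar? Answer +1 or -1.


The pseudoscalar I = e1...e_n (product of all n generators) of Cl(p,q) satisfies I^2 = (-1)^(q + n(n-1)/2).
p = 6, q = 3, n = p + q = 9
n(n-1)/2 = 9 * 8 / 2 = 36
Exponent = q + n(n-1)/2 = 3 + 36 = 39
I^2 = (-1)^39 = -1


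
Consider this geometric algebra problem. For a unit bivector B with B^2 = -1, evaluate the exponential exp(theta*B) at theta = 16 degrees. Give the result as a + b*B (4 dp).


For a unit bivector B with B^2 = -1, the exponential series gives
e^(theta*B) = cos(theta) + sin(theta)*B (the GA analogue of Euler's formula).
theta = 16 degrees = 0.279253 rad
cos(16 deg) = 0.9613
sin(16 deg) = 0.2756
exp(theta*B) = 0.9613 + 0.2756*B


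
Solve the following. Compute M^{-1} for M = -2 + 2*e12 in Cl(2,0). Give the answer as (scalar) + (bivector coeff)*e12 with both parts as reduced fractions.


M = -2 + 2*e12, where e12^2 = -1.
Since M commutes with its reverse ~M = a - b*e12, M * ~M = a^2 - b^2*e12^2 = a^2 + b^2.
So M^{-1} = ~M / (a^2 + b^2) = (a - b*e12)/(a^2 + b^2).
a^2 + b^2 = 4 + 4 = 8
Scalar part = -2/8 = -1/4
Bivector coeff = -2/8 = -1/4
M^{-1} = -1/4 - 1/4*e12


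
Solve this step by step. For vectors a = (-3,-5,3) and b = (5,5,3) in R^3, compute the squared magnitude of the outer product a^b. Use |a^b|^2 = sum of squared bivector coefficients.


a wedge b = (a1*b2 - a2*b1)*e12 + (a1*b3 - a3*b1)*e13 + (a2*b3 - a3*b2)*e23
e12 coeff: (-3)*5 - (-5)*5 = -15 - (-25) = 10
e13 coeff: (-3)*3 - 3*5 = -9 - 15 = -24
e23 coeff: (-5)*3 - 3*5 = -15 - 15 = -30
|a wedge b|^2 = 10^2 + (-24)^2 + (-30)^2
= 100 + 576 + 900
= 1576


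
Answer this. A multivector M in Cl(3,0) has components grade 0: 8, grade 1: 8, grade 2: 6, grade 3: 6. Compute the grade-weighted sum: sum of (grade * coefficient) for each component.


Grade-weighted sum = sum of grade_k * coefficient_k
0*8 = 0
1*8 = 8
2*6 = 12
3*6 = 18
Total = 0 + 8 + 12 + 18 = 38


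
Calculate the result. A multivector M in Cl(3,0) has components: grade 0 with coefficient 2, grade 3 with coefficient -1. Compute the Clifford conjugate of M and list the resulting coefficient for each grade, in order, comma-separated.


Clifford conjugate sign for grade k: (-1)^(k(k+1)/2)
Grade 0: (-1)^(0*1/2) = (-1)^0 = 1, coeff 2 -> 2
Grade 3: (-1)^(3*4/2) = (-1)^6 = 1, coeff -1 -> -1
Conjugated coefficients: 2, -1


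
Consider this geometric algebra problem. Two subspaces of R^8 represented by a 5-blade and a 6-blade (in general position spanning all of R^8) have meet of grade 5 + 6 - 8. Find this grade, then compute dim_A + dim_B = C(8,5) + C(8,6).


Meet grade = grade(A) + grade(B) - n
= 5 + 6 - 8 = 3
C(8,5) = 56
C(8,6) = 28
dim_A + dim_B = 56 + 28 = 84


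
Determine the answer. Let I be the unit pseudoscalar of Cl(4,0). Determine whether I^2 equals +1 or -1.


The pseudoscalar I = e1...e_n (product of all n generators) of Cl(p,q) satisfies I^2 = (-1)^(q + n(n-1)/2).
p = 4, q = 0, n = p + q = 4
n(n-1)/2 = 4 * 3 / 2 = 6
Exponent = q + n(n-1)/2 = 0 + 6 = 6
I^2 = (-1)^6 = +1


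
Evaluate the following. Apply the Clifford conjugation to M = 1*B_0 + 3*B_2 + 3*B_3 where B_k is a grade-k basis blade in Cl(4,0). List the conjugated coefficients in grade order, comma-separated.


Clifford conjugate sign for grade k: (-1)^(k(k+1)/2)
Grade 0: (-1)^(0*1/2) = (-1)^0 = 1, coeff 1 -> 1
Grade 2: (-1)^(2*3/2) = (-1)^3 = -1, coeff 3 -> -3
Grade 3: (-1)^(3*4/2) = (-1)^6 = 1, coeff 3 -> 3
Conjugated coefficients: 1, -3, 3


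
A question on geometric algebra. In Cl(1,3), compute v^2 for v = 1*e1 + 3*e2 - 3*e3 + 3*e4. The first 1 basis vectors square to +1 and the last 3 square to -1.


v^2 = sum of c_i^2 * e_i^2
Positive signature terms (e_i^2 = +1): 1^2 = 1
Negative signature terms (e_j^2 = -1): 3^2 + (-3)^2 + 3^2 = 27
v^2 = 1 - 27 = -26


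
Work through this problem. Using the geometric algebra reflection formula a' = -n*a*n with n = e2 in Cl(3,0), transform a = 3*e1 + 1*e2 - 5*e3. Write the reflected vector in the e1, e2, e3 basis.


Reflection formula: a' = -n*a*n, with n = e2 (unit vector, n^2 = 1).
For reflection through hyperplane perp to e2:
The component along e2 flips sign, others stay.
a = (3, 1, -5)
a' = (3, -1, -5)
a' = 3*e1 - 1*e2 - 5*e3


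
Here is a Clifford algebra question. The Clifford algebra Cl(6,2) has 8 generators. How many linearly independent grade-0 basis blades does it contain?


Number of grade-k basis blades in Cl(p,q) with n = p + q is C(n, k).
n = 6 + 2 = 8
C(8, 0) = 8! / (0! * 8!)
= 40320 / (1 * 40320)
= 1


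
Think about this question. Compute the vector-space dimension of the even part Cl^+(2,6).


Even subalgebra dimension = 2^(n-1)
n = 2 + 6 = 8
2^(8 - 1) = 2^7 = 128
Verification: sum of C(8,k) for even k = 1 + 28 + 70 + 28 + 1 = 128
Result = 128


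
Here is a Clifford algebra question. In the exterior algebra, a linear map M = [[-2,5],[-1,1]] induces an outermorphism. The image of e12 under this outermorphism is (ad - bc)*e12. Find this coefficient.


The outermorphism of a linear map f sends e1^e2 to f(e1)^f(e2).
f(e1) = -2*e1 - 1*e2
f(e2) = 5*e1 + 1*e2
f(e1) ^ f(e2) = (-2*e1 - 1*e2) ^ (5*e1 + 1*e2)
= (-2)*1*e12 + (-1)*5*e21
= (-2 - (-5))*e12
= 3*e12
Coefficient = 3


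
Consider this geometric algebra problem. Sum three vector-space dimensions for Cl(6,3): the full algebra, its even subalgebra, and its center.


n = 6 + 3 = 9
Total dim = 2^9 = 512
Even subalgebra dim = 2^8 = 256
n is odd, so center dim = 2
Sum = 512 + 256 + 2 = 770


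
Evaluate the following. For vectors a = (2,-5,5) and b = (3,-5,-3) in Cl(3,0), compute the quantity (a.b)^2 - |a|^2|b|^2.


a . b = 2*3 + (-5)*(-5) + 5*(-3)
= 6 + 25 + (-15) = 16
|a|^2 = 2^2 + (-5)^2 + 5^2 = 54
|b|^2 = 3^2 + (-5)^2 + (-3)^2 = 43
(a.b)^2 = 16^2 = 256
|a|^2 * |b|^2 = 54 * 43 = 2322
Result = 256 - 2322 = -2066


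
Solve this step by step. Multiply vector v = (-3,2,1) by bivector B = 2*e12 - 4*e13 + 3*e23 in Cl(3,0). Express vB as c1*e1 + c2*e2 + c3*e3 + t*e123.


vB has grade-1 (vector) and grade-3 (trivector) parts: vB = (v _| B) + (v ^ B).
Vector part <vB>_1:
  e1: -v2*b12 - v3*b13 = -(2)*(2) - (1)*(-4) = 0
  e2: v1*b12 - v3*b23 = (-3)*(2) - (1)*(3) = -9
  e3: v1*b13 + v2*b23 = (-3)*(-4) + (2)*(3) = 18
Trivector part <vB>_3:
  e123: v1*b23 - v2*b13 + v3*b12 = (-3)*(3) - (2)*(-4) + (1)*(2) = 1
vB = 0*e1 - 9*e2 + 18*e3 + 1*e123


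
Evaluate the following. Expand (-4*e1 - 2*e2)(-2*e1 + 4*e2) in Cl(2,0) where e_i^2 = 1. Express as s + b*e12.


Expand: (-4*e1 - 2*e2)(-2*e1 + 4*e2)
= (-4)*(-2)*e1e1 + (-4)*4*e1e2 + (-2)*(-2)*e2e1 + (-2)*4*e2e2
Using e1^2 = e2^2 = 1, e2e1 = -e1e2:
Scalar part s = (-4)*(-2) + (-2)*4 = 8 + (-8) = 0
Bivector part b = (-4)*4 - (-2)*(-2) = -16 - 4 = -20
uv = 0 - 20*e12


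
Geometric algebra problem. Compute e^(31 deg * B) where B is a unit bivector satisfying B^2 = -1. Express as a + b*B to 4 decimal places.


For a unit bivector B with B^2 = -1, the exponential series gives
e^(theta*B) = cos(theta) + sin(theta)*B (the GA analogue of Euler's formula).
theta = 31 degrees = 0.541052 rad
cos(31 deg) = 0.8572
sin(31 deg) = 0.5150
exp(theta*B) = 0.8572 + 0.5150*B


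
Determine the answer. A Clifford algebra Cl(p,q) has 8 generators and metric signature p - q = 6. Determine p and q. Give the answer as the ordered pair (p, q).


We need p + q = 8 and p - q = 6.
Adding: 2p = 8 + 6 = 14, so p = 7.
Then q = 8 - 7 = 1.
(p, q) = (7, 1)


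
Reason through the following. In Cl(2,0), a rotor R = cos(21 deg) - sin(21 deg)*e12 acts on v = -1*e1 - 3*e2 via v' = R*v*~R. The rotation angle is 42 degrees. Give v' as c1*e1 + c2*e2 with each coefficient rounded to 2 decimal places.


Rotor R = cos(21deg) - sin(21deg)*e12
Rotation angle theta = 2 * 21 = 42 degrees
v' = R*v*~R rotates v by theta.
cos(42deg) = 0.7431, sin(42deg) = 0.6691
v'_1 = -1*cos(42deg) - (-3)*sin(42deg)
= -1*0.7431 - (-3)*0.6691
= 1.26
v'_2 = -1*sin(42deg) + (-3)*cos(42deg)
= -1*0.6691 + (-3)*0.7431
= -2.90
v' = 1.26*e1 - 2.90*e2


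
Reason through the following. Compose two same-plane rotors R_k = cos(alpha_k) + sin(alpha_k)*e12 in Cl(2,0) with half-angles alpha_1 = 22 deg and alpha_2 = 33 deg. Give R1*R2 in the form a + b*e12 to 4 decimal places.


Same-plane rotors commute and their half-angles add:
R1*R2 = cos(a1 + a2) + sin(a1 + a2)*e12.
a1 + a2 = 22 + 33 = 55 deg
cos(55 deg) = 0.5736
sin(55 deg) = 0.8192
R1*R2 = 0.5736 + 0.8192*e12


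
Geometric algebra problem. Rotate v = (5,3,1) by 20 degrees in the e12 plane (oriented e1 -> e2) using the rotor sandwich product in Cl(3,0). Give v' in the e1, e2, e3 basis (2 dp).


Rotor R = cos(10deg) - sin(10deg)*e12
Rotation angle theta = 2 * 10 = 20 degrees in the e12 plane (e1 -> e2).
The component perpendicular to the plane (e3) is invariant: v'_3 = v3 = 1.00
cos(20deg) = 0.9397, sin(20deg) = 0.3420
v'_1 = v1*cos(theta) - v2*sin(theta) = 5*0.9397 - 3*0.3420 = 3.67
v'_2 = v1*sin(theta) + v2*cos(theta) = 5*0.3420 + 3*0.9397 = 4.53
v' = 3.67*e1 + 4.53*e2 + 1.00*e3


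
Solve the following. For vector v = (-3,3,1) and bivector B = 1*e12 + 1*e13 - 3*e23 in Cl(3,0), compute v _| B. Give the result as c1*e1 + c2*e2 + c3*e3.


Left contraction v _| B = <vB>_1 (grade-1 part of the geometric product vB).
Using e1_|e12 = e2, e2_|e12 = -e1, e1_|e13 = e3, e3_|e13 = -e1, e2_|e23 = e3, e3_|e23 = -e2:
e1 coeff: -v2*b12 - v3*b13 = -(3)*(1) - (1)*(1) = -4
e2 coeff: v1*b12 - v3*b23 = (-3)*(1) - (1)*(-3) = 0
e3 coeff: v1*b13 + v2*b23 = (-3)*(1) + (3)*(-3) = -12
v _| B = -4*e1 + 0*e2 - 12*e3


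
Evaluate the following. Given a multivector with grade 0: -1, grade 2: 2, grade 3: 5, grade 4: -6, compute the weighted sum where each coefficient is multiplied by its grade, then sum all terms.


Grade-weighted sum = sum of grade_k * coefficient_k
0*(-1) = 0
2*2 = 4
3*5 = 15
4*(-6) = -24
Total = 0 + 4 + 15 + (-24) = -5


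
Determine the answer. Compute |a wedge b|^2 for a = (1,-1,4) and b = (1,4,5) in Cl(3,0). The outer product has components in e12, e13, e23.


a wedge b = (a1*b2 - a2*b1)*e12 + (a1*b3 - a3*b1)*e13 + (a2*b3 - a3*b2)*e23
e12 coeff: 1*4 - (-1)*1 = 4 - (-1) = 5
e13 coeff: 1*5 - 4*1 = 5 - 4 = 1
e23 coeff: (-1)*5 - 4*4 = -5 - 16 = -21
|a wedge b|^2 = 5^2 + 1^2 + (-21)^2
= 25 + 1 + 441
= 467


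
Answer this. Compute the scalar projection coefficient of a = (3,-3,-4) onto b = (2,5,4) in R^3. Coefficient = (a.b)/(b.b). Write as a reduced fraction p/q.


Projection coefficient = (a . b) / (b . b)
a . b = 3*2 + (-3)*5 + (-4)*4
= 6 + (-15) + (-16) = -25
b . b = 2^2 + 5^2 + 4^2
= 4 + 25 + 16 = 45
Coefficient = -25/45
In lowest terms: -5/9


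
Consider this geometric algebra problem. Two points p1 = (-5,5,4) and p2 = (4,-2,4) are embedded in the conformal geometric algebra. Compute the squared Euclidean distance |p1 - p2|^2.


p1 - p2 = (-9, 7, 0)
|p1 - p2|^2 = (-9)^2 + 7^2 + 0^2
= 81 + 49 + 0
= 130


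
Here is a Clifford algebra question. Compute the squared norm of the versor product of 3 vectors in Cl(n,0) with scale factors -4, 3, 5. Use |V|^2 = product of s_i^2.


Each vector v_i has |v_i|^2 = s_i^2
Squared scales: (-4)^2 = 16, 3^2 = 9, 5^2 = 25
|V|^2 = 16 * 9 * 25
= 3600


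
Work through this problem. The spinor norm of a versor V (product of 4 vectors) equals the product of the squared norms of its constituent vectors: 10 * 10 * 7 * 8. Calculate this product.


Spinor norm N(V) = |v1|^2 * |v2|^2 * ... * |v4|^2
= 10 * 10 * 7 * 8
Running product: 10, 100, 700, 5600
N(V) = 5600


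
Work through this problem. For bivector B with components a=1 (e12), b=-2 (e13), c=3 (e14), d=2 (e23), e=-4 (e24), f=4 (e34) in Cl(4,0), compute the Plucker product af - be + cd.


Plucker relation: af - be + cd
a*f = 1*4 = 4
b*e = (-2)*(-4) = 8
c*d = 3*2 = 6
af - be + cd = 4 - 8 + 6
= 2


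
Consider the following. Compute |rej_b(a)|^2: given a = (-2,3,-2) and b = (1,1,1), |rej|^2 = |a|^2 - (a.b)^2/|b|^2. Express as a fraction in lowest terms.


|a|^2 = (-2)^2 + 3^2 + (-2)^2 = 17
|b|^2 = 1^2 + 1^2 + 1^2 = 3
a . b = (-2)*1 + 3*1 + (-2)*1 = -1
(a.b)^2 = (-1)^2 = 1
|rej|^2 = 17 - 1/3
= (51 - 1)/3
= 50/3
In lowest terms: 50/3


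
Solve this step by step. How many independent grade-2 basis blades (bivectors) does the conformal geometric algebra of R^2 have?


The conformal model of R^2 uses Cl(3,1) with m = 2 + 2 = 4 generators.
Number of grade-2 blades = C(m, 2) = C(4, 2)
= 4*3/2 = 6


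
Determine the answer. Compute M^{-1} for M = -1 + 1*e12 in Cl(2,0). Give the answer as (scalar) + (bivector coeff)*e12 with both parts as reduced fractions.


M = -1 + 1*e12, where e12^2 = -1.
Since M commutes with its reverse ~M = a - b*e12, M * ~M = a^2 - b^2*e12^2 = a^2 + b^2.
So M^{-1} = ~M / (a^2 + b^2) = (a - b*e12)/(a^2 + b^2).
a^2 + b^2 = 1 + 1 = 2
Scalar part = -1/2 = -1/2
Bivector coeff = -1/2 = -1/2
M^{-1} = -1/2 - 1/2*e12


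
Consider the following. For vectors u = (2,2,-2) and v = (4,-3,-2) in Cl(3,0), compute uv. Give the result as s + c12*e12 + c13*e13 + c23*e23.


In Cl(3,0): e_i^2 = 1, e_ie_j = -e_je_i for i != j.
Scalar part = u . v = 2*4 + 2*(-3) + (-2)*(-2)
= 8 + (-6) + 4 = 6
e12 coeff = 2*(-3) - 2*4 = -6 - 8 = -14
e13 coeff = 2*(-2) - (-2)*4 = -4 - (-8) = 4
e23 coeff = 2*(-2) - (-2)*(-3) = -4 - 6 = -10
uv = 6 - 14*e12 + 4*e13 - 10*e23


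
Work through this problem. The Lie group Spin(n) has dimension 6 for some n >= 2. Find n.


dim Spin(n) = dim so(n) = n(n-1)/2.
Solve n(n-1)/2 = 6, i.e. n^2 - n - 12 = 0.
Discriminant = 1 + 8*6 = 49
n = (1 + sqrt(49))/2 = (1 + 7)/2 = 4


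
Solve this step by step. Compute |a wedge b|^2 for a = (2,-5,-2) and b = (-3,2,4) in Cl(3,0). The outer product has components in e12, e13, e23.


a wedge b = (a1*b2 - a2*b1)*e12 + (a1*b3 - a3*b1)*e13 + (a2*b3 - a3*b2)*e23
e12 coeff: 2*2 - (-5)*(-3) = 4 - 15 = -11
e13 coeff: 2*4 - (-2)*(-3) = 8 - 6 = 2
e23 coeff: (-5)*4 - (-2)*2 = -20 - (-4) = -16
|a wedge b|^2 = (-11)^2 + 2^2 + (-16)^2
= 121 + 4 + 256
= 381


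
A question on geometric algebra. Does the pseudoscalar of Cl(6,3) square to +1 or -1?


The pseudoscalar I = e1...e_n (product of all n generators) of Cl(p,q) satisfies I^2 = (-1)^(q + n(n-1)/2).
p = 6, q = 3, n = p + q = 9
n(n-1)/2 = 9 * 8 / 2 = 36
Exponent = q + n(n-1)/2 = 3 + 36 = 39
I^2 = (-1)^39 = -1


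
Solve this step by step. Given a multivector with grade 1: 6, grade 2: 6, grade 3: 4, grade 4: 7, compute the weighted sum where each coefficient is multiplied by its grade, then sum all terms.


Grade-weighted sum = sum of grade_k * coefficient_k
1*6 = 6
2*6 = 12
3*4 = 12
4*7 = 28
Total = 6 + 12 + 12 + 28 = 58


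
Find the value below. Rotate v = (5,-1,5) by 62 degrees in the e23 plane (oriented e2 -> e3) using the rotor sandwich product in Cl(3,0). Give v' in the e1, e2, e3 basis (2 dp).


Rotor R = cos(31deg) - sin(31deg)*e23
Rotation angle theta = 2 * 31 = 62 degrees in the e23 plane (e2 -> e3).
The component perpendicular to the plane (e1) is invariant: v'_1 = v1 = 5.00
cos(62deg) = 0.4695, sin(62deg) = 0.8829
v'_2 = v2*cos(theta) - v3*sin(theta) = -1*0.4695 - 5*0.8829 = -4.88
v'_3 = v2*sin(theta) + v3*cos(theta) = -1*0.8829 + 5*0.4695 = 1.46
v' = 5.00*e1 - 4.88*e2 + 1.46*e3


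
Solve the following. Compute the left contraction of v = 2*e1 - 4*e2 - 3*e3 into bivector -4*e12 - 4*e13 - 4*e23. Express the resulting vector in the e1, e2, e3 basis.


Left contraction v _| B = <vB>_1 (grade-1 part of the geometric product vB).
Using e1_|e12 = e2, e2_|e12 = -e1, e1_|e13 = e3, e3_|e13 = -e1, e2_|e23 = e3, e3_|e23 = -e2:
e1 coeff: -v2*b12 - v3*b13 = -(-4)*(-4) - (-3)*(-4) = -28
e2 coeff: v1*b12 - v3*b23 = (2)*(-4) - (-3)*(-4) = -20
e3 coeff: v1*b13 + v2*b23 = (2)*(-4) + (-4)*(-4) = 8
v _| B = -28*e1 - 20*e2 + 8*e3


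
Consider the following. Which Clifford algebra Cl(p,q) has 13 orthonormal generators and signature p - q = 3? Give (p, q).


We need p + q = 13 and p - q = 3.
Adding: 2p = 13 + 3 = 16, so p = 8.
Then q = 13 - 8 = 5.
(p, q) = (8, 5)


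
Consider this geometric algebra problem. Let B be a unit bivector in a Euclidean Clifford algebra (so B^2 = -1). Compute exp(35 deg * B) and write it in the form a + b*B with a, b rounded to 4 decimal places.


For a unit bivector B with B^2 = -1, the exponential series gives
e^(theta*B) = cos(theta) + sin(theta)*B (the GA analogue of Euler's formula).
theta = 35 degrees = 0.610865 rad
cos(35 deg) = 0.8192
sin(35 deg) = 0.5736
exp(theta*B) = 0.8192 + 0.5736*B


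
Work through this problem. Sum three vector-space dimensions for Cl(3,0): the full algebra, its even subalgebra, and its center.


n = 3 + 0 = 3
Total dim = 2^3 = 8
Even subalgebra dim = 2^2 = 4
n is odd, so center dim = 2
Sum = 8 + 4 + 2 = 14


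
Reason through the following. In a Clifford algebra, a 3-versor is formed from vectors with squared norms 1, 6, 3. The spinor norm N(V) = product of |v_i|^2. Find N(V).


Spinor norm N(V) = |v1|^2 * |v2|^2 * ... * |v3|^2
= 1 * 6 * 3
Running product: 1, 6, 18
N(V) = 18


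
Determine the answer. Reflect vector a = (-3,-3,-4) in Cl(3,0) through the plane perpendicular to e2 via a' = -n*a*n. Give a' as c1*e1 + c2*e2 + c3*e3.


Reflection formula: a' = -n*a*n, with n = e2 (unit vector, n^2 = 1).
For reflection through hyperplane perp to e2:
The component along e2 flips sign, others stay.
a = (-3, -3, -4)
a' = (-3, 3, -4)
a' = -3*e1 + 3*e2 - 4*e3


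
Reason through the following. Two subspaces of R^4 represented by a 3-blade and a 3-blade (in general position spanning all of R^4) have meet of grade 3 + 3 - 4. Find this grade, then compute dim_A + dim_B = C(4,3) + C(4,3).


Meet grade = grade(A) + grade(B) - n
= 3 + 3 - 4 = 2
C(4,3) = 4
C(4,3) = 4
dim_A + dim_B = 4 + 4 = 8


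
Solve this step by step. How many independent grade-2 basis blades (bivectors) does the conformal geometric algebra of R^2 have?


The conformal model of R^2 uses Cl(3,1) with m = 2 + 2 = 4 generators.
Number of grade-2 blades = C(m, 2) = C(4, 2)
= 4*3/2 = 6


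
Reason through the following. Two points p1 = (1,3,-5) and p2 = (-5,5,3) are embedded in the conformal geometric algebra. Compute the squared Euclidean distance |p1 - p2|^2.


p1 - p2 = (6, -2, -8)
|p1 - p2|^2 = 6^2 + (-2)^2 + (-8)^2
= 36 + 4 + 64
= 104


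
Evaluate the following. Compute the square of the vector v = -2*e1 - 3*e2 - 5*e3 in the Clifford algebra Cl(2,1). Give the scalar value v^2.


v^2 = sum of c_i^2 * e_i^2
Positive signature terms (e_i^2 = +1): (-2)^2 + (-3)^2 = 13
Negative signature terms (e_j^2 = -1): (-5)^2 = 25
v^2 = 13 - 25 = -12


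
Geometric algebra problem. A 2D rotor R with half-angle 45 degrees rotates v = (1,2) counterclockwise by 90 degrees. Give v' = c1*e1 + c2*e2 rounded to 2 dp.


Rotor R = cos(45deg) - sin(45deg)*e12
Rotation angle theta = 2 * 45 = 90 degrees
v' = R*v*~R rotates v by theta.
cos(90deg) = 0.0000, sin(90deg) = 1.0000
v'_1 = 1*cos(90deg) - 2*sin(90deg)
= 1*0.0000 - 2*1.0000
= -2.00
v'_2 = 1*sin(90deg) + 2*cos(90deg)
= 1*1.0000 + 2*0.0000
= 1.00
v' = -2.00*e1 + 1.00*e2


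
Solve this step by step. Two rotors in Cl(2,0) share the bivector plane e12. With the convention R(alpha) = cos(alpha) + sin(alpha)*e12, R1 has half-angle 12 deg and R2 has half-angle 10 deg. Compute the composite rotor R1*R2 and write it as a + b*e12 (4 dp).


Same-plane rotors commute and their half-angles add:
R1*R2 = cos(a1 + a2) + sin(a1 + a2)*e12.
a1 + a2 = 12 + 10 = 22 deg
cos(22 deg) = 0.9272
sin(22 deg) = 0.3746
R1*R2 = 0.9272 + 0.3746*e12


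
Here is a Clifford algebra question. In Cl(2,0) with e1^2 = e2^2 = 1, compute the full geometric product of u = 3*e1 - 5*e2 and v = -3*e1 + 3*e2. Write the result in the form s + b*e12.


Expand: (3*e1 - 5*e2)(-3*e1 + 3*e2)
= 3*(-3)*e1e1 + 3*3*e1e2 + (-5)*(-3)*e2e1 + (-5)*3*e2e2
Using e1^2 = e2^2 = 1, e2e1 = -e1e2:
Scalar part s = 3*(-3) + (-5)*3 = -9 + (-15) = -24
Bivector part b = 3*3 - (-5)*(-3) = 9 - 15 = -6
uv = -24 - 6*e12


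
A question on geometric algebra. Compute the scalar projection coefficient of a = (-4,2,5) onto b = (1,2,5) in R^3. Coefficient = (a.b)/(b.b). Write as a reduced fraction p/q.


Projection coefficient = (a . b) / (b . b)
a . b = (-4)*1 + 2*2 + 5*5
= -4 + 4 + 25 = 25
b . b = 1^2 + 2^2 + 5^2
= 1 + 4 + 25 = 30
Coefficient = 25/30
In lowest terms: 5/6


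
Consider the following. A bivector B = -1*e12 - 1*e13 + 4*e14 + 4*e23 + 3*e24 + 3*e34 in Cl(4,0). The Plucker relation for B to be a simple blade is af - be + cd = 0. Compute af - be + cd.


Plucker relation: af - be + cd
a*f = (-1)*3 = -3
b*e = (-1)*3 = -3
c*d = 4*4 = 16
af - be + cd = -3 - (-3) + 16
= 16
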